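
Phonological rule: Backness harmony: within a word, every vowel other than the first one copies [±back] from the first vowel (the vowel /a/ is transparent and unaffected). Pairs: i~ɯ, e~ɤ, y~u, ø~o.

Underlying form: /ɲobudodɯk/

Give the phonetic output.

[ɲobudodɯk]

no segment meets the rule's conditions; no change.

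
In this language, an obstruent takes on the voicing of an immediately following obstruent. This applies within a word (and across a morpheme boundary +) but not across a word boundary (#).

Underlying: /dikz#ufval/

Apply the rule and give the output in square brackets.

[digz#uvval]

/k/ before /z/ (voiced) → [g]
/f/ before /v/ (voiced) → [v]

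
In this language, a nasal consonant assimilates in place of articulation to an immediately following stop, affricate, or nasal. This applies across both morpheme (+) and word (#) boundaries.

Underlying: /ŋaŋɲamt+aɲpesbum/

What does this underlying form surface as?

[ŋaɲɲant+ampesbum]

/ŋ/ before /ɲ/ (palatal) → [ɲ]
/m/ before /t/ (alveolar) → [n]
/ɲ/ before /p/ (labial) → [m]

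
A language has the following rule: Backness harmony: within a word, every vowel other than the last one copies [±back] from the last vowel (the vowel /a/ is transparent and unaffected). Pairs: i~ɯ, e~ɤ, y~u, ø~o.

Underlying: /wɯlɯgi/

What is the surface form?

[wiligi]

/ɯ/ harmonizes with /i/ ([-back]) → [i]
/ɯ/ harmonizes with /i/ ([-back]) → [i]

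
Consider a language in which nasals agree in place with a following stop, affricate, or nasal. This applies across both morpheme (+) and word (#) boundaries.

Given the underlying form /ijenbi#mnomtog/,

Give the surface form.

/n/ before /b/ (labial) → [m]
/m/ before /n/ (alveolar) → [n]
/m/ before /t/ (alveolar) → [n]

[ijembi#nnontog]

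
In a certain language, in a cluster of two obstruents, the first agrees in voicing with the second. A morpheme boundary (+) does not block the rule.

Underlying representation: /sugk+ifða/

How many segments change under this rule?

/g/ before /k/ (voiceless) → [k]
/f/ before /ð/ (voiced) → [v]
2 segments change.

2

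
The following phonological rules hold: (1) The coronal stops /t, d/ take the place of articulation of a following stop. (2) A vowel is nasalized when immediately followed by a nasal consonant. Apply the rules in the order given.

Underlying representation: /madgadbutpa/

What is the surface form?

Rule 1: /d/ before /g/ (velar) → [g]
Rule 1: /d/ before /b/ (labial) → [b]
Rule 1: /t/ before /p/ (labial) → [p]
After rule 1: maggabbuppa
Rule 2: no segment meets the rule's conditions; no change.

[maggabbuppa]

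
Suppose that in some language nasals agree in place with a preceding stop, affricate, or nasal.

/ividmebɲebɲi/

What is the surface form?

[ividnebmebmi]

/m/ after /d/ (alveolar) → [n]
/ɲ/ after /b/ (labial) → [m]
/ɲ/ after /b/ (labial) → [m]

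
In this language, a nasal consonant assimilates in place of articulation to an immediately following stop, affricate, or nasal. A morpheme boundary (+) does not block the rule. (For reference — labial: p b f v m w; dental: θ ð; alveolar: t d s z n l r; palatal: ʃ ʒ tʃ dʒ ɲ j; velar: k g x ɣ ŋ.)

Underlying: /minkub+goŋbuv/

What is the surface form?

/n/ before /k/ (velar) → [ŋ]
/ŋ/ before /b/ (labial) → [m]

[miŋkub+gombuv]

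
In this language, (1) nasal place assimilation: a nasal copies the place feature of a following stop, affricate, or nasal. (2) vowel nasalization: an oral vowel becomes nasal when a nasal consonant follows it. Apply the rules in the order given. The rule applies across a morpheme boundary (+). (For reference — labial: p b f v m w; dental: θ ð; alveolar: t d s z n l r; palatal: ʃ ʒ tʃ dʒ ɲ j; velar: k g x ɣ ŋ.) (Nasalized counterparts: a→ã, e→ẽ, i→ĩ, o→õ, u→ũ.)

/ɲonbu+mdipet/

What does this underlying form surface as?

[ɲõmbũ+ndipet]

Rule 1: /n/ before /b/ (labial) → [m]
Rule 1: /m/ before /d/ (alveolar) → [n]
After rule 1: ɲombu+ndipet
Rule 2: /o/ before nasal /m/ → [õ]
Rule 2: /u/ before nasal /n/ → [ũ]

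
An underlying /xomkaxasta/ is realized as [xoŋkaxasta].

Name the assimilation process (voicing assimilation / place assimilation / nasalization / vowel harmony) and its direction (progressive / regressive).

place assimilation, regressive

/m/→[ŋ].
Each target copies a feature from the following segment, so the direction is regressive.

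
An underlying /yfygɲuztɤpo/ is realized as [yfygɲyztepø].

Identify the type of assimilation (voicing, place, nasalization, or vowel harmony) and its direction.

/u/→[y] /ɤ/→[e] /o/→[ø].
Vowels agree with the first vowel, so the harmony is progressive.

vowel harmony, progressive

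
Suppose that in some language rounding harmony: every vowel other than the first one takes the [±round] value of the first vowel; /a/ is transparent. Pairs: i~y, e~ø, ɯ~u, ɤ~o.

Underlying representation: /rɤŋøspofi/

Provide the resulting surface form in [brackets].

/ø/ harmonizes with /ɤ/ ([-round]) → [e]
/o/ harmonizes with /ɤ/ ([-round]) → [ɤ]

[rɤŋespɤfi]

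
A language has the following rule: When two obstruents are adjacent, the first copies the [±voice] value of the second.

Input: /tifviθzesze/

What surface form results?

[tivviðzezze]

/f/ before /v/ (voiced) → [v]
/θ/ before /z/ (voiced) → [ð]
/s/ before /z/ (voiced) → [z]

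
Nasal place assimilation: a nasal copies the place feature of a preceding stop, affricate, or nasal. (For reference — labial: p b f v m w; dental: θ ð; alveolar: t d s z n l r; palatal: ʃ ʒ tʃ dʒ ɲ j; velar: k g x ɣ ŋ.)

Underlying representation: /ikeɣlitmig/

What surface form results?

[ikeɣlitnig]

/m/ after /t/ (alveolar) → [n]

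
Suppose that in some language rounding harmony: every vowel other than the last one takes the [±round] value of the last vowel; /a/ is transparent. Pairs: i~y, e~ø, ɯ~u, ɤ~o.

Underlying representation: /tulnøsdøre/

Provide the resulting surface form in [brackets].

[tɯlnesdere]

/u/ harmonizes with /e/ ([-round]) → [ɯ]
/ø/ harmonizes with /e/ ([-round]) → [e]
/ø/ harmonizes with /e/ ([-round]) → [e]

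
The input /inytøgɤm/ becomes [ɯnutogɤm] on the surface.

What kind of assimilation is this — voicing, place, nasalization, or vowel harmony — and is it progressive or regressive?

vowel harmony, regressive

/i/→[ɯ] /y/→[u] /ø/→[o].
Vowels agree with the last vowel, so the harmony is regressive.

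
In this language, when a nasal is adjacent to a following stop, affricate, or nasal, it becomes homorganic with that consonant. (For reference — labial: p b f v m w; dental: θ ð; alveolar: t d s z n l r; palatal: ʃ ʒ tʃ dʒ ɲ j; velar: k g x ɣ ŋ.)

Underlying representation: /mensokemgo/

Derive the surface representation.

[mensokeŋgo]

/m/ before /g/ (velar) → [ŋ]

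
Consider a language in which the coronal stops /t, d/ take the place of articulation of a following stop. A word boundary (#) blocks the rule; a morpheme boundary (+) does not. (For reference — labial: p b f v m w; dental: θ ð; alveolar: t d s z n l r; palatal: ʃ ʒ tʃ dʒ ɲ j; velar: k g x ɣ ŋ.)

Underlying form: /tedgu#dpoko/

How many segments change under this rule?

2

/d/ before /g/ (velar) → [g]
/d/ before /p/ (labial) → [b]
2 segments change.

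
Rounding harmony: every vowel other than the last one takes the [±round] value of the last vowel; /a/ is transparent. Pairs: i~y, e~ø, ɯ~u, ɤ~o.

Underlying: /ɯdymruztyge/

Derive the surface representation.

[ɯdimrɯztige]

/y/ harmonizes with /e/ ([-round]) → [i]
/u/ harmonizes with /e/ ([-round]) → [ɯ]
/y/ harmonizes with /e/ ([-round]) → [i]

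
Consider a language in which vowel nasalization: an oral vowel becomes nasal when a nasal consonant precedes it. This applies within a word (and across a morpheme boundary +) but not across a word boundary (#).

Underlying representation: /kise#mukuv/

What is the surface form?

[kise#mũkuv]

/u/ after nasal /m/ → [ũ]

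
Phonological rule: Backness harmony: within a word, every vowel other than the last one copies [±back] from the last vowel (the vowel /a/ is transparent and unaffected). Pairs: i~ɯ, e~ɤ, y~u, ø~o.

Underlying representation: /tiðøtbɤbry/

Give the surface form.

[tiðøtbebry]

/ɤ/ harmonizes with /y/ ([-back]) → [e]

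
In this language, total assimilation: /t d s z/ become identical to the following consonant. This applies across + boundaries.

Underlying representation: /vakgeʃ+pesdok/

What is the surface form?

/s/ before /d/ → [d] (total assimilation)

[vakgeʃ+peddok]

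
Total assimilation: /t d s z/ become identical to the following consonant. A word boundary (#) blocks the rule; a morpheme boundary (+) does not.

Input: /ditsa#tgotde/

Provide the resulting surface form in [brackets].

[dissa#ggodde]

/t/ before /s/ → [s] (total assimilation)
/t/ before /g/ → [g] (total assimilation)
/t/ before /d/ → [d] (total assimilation)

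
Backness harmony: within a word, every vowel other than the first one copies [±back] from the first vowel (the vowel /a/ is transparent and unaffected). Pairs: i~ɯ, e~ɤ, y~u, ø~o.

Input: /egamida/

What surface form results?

[egamida]

no segment meets the rule's conditions; no change.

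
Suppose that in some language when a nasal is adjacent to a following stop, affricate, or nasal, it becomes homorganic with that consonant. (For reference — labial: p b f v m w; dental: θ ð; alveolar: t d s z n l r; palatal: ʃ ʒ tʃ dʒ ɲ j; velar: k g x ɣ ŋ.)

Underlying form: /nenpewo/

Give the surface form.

[nempewo]

/n/ before /p/ (labial) → [m]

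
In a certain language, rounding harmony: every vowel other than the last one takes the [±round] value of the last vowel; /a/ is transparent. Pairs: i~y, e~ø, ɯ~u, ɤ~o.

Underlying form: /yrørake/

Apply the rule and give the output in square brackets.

/y/ harmonizes with /e/ ([-round]) → [i]
/ø/ harmonizes with /e/ ([-round]) → [e]

[irerake]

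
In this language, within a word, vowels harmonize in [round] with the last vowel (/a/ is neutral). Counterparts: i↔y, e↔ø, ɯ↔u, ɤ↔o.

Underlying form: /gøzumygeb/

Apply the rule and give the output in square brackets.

/ø/ harmonizes with /e/ ([-round]) → [e]
/u/ harmonizes with /e/ ([-round]) → [ɯ]
/y/ harmonizes with /e/ ([-round]) → [i]

[gezɯmigeb]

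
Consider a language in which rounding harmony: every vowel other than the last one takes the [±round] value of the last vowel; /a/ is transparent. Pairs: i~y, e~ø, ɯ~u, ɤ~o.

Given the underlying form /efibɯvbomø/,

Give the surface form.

/e/ harmonizes with /ø/ ([+round]) → [ø]
/i/ harmonizes with /ø/ ([+round]) → [y]
/ɯ/ harmonizes with /ø/ ([+round]) → [u]

[øfybuvbomø]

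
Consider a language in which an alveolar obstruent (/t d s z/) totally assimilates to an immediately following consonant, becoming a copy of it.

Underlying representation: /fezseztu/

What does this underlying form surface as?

/z/ before /s/ → [s] (total assimilation)
/z/ before /t/ → [t] (total assimilation)

[fessettu]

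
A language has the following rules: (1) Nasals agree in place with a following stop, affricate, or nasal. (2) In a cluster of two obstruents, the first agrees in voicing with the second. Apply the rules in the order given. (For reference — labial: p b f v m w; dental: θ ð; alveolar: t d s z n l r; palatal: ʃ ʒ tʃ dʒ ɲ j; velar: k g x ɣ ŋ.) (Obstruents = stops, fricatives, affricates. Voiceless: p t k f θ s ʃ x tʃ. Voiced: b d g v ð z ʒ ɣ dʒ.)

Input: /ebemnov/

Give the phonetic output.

[ebennov]

Rule 1: /m/ before /n/ (alveolar) → [n]
After rule 1: ebennov
Rule 2: no segment meets the rule's conditions; no change.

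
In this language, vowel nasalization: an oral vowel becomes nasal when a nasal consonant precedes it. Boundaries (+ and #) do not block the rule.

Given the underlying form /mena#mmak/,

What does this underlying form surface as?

/e/ after nasal /m/ → [ẽ]
/a/ after nasal /n/ → [ã]
/a/ after nasal /m/ → [ã]

[mẽnã#mmãk]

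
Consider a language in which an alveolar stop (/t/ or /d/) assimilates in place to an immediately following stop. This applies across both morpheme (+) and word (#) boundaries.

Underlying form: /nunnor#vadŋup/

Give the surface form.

[nunnor#vadŋup]

no segment meets the rule's conditions; no change.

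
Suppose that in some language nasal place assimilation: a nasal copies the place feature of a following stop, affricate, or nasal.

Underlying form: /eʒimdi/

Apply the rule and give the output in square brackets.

/m/ before /d/ (alveolar) → [n]

[eʒindi]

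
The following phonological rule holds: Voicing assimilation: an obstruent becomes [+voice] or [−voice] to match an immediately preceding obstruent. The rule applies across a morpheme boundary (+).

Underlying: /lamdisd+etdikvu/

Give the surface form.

[lamdist+ettikfu]

/d/ after /s/ (voiceless) → [t]
/d/ after /t/ (voiceless) → [t]
/v/ after /k/ (voiceless) → [f]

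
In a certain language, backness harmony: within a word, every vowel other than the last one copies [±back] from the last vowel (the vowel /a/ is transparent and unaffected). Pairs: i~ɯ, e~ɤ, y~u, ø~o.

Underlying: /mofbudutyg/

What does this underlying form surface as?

/o/ harmonizes with /y/ ([-back]) → [ø]
/u/ harmonizes with /y/ ([-back]) → [y]
/u/ harmonizes with /y/ ([-back]) → [y]

[møfbydytyg]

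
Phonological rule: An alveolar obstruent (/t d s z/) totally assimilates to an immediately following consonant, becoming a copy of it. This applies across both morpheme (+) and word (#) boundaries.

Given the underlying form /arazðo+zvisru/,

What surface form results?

[araððo+vvirru]

/z/ before /ð/ → [ð] (total assimilation)
/z/ before /v/ → [v] (total assimilation)
/s/ before /r/ → [r] (total assimilation)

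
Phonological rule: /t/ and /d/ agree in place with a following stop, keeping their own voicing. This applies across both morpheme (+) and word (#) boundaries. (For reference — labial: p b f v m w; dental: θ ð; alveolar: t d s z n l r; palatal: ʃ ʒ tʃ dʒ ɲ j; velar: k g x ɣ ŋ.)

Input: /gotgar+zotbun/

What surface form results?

[gokgar+zopbun]

/t/ before /g/ (velar) → [k]
/t/ before /b/ (labial) → [p]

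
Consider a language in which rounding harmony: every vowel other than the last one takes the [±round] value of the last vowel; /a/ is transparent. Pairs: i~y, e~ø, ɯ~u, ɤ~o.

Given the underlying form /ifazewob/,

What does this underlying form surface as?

[yfazøwob]

/i/ harmonizes with /o/ ([+round]) → [y]
/e/ harmonizes with /o/ ([+round]) → [ø]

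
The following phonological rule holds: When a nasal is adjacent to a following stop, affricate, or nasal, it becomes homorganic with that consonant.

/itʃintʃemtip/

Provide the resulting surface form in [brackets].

/n/ before /tʃ/ (palatal) → [ɲ]
/m/ before /t/ (alveolar) → [n]

[itʃiɲtʃentip]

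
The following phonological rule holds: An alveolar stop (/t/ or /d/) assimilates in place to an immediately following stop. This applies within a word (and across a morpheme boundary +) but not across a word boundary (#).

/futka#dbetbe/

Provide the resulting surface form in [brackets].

/t/ before /k/ (velar) → [k]
/d/ before /b/ (labial) → [b]
/t/ before /b/ (labial) → [p]

[fukka#bbepbe]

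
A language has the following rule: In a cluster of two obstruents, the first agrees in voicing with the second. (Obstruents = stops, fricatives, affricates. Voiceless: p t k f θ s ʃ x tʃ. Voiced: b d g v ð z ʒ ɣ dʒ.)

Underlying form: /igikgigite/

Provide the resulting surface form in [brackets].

[igiggigite]

/k/ before /g/ (voiced) → [g]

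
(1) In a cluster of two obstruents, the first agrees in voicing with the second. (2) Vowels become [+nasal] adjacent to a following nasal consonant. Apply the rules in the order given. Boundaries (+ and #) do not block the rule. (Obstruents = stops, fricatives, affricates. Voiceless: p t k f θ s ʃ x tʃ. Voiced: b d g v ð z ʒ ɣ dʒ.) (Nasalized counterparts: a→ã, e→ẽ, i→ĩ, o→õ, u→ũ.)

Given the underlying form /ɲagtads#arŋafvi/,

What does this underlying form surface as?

Rule 1: /g/ before /t/ (voiceless) → [k]
Rule 1: /d/ before /s/ (voiceless) → [t]
Rule 1: /f/ before /v/ (voiced) → [v]
After rule 1: ɲaktats#arŋavvi
Rule 2: no segment meets the rule's conditions; no change.

[ɲaktats#arŋavvi]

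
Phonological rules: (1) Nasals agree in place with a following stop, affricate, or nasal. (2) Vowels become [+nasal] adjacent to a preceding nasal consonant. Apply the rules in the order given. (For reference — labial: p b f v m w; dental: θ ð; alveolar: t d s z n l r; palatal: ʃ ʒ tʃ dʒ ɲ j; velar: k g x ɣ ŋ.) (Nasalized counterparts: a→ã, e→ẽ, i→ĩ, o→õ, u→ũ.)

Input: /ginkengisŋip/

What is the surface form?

[giŋkeŋgisŋĩp]

Rule 1: /n/ before /k/ (velar) → [ŋ]
Rule 1: /n/ before /g/ (velar) → [ŋ]
After rule 1: giŋkeŋgisŋip
Rule 2: /i/ after nasal /ŋ/ → [ĩ]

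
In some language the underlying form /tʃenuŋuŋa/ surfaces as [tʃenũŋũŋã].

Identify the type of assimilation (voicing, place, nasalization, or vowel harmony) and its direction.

/u/→[ũ] /u/→[ũ] /a/→[ã].
Each target copies a feature from the preceding segment, so the direction is progressive.

nasalization, progressive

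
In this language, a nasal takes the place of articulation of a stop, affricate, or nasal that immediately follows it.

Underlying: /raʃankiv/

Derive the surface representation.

/n/ before /k/ (velar) → [ŋ]

[raʃaŋkiv]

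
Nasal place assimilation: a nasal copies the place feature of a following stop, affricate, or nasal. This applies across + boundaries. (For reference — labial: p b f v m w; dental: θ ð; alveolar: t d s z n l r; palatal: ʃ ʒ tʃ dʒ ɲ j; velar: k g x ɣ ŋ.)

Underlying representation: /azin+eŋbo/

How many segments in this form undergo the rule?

/ŋ/ before /b/ (labial) → [m]
1 segment changes.

1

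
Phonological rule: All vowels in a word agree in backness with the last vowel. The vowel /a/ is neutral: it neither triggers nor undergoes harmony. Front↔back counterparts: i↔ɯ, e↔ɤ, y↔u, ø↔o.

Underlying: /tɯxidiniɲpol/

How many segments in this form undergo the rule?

3

/i/ harmonizes with /o/ ([+back]) → [ɯ]
/i/ harmonizes with /o/ ([+back]) → [ɯ]
/i/ harmonizes with /o/ ([+back]) → [ɯ]
3 segments change.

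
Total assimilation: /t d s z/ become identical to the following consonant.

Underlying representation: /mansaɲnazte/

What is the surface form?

[mansaɲnatte]

/z/ before /t/ → [t] (total assimilation)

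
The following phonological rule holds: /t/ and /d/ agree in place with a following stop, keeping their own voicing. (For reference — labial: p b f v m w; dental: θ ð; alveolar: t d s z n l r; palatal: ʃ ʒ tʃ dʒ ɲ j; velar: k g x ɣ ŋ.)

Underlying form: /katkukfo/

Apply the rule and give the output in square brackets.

/t/ before /k/ (velar) → [k]

[kakkukfo]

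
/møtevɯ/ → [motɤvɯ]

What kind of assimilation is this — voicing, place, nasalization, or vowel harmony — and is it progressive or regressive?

vowel harmony, regressive

/ø/→[o] /e/→[ɤ].
Vowels agree with the last vowel, so the harmony is regressive.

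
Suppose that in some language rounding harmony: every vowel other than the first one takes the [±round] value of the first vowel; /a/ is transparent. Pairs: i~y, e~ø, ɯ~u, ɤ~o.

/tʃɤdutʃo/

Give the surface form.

[tʃɤdɯtʃɤ]

/u/ harmonizes with /ɤ/ ([-round]) → [ɯ]
/o/ harmonizes with /ɤ/ ([-round]) → [ɤ]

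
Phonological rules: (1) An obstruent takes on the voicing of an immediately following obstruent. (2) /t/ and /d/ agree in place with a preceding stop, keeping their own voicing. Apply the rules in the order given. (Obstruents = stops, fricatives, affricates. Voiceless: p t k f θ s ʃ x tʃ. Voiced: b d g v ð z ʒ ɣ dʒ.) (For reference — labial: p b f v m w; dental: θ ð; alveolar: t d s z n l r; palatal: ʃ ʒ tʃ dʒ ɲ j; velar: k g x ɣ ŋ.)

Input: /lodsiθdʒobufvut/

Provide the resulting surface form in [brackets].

[lotsiðdʒobuvvut]

Rule 1: /d/ before /s/ (voiceless) → [t]
Rule 1: /θ/ before /dʒ/ (voiced) → [ð]
Rule 1: /f/ before /v/ (voiced) → [v]
After rule 1: lotsiðdʒobuvvut
Rule 2: no segment meets the rule's conditions; no change.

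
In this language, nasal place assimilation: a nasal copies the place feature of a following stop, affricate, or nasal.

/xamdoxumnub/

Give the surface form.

/m/ before /d/ (alveolar) → [n]
/m/ before /n/ (alveolar) → [n]

[xandoxunnub]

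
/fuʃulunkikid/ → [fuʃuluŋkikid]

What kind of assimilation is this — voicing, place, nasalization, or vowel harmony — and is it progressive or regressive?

place assimilation, regressive

/n/→[ŋ].
Each target copies a feature from the following segment, so the direction is regressive.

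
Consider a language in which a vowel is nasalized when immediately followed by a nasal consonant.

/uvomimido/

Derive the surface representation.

/o/ before nasal /m/ → [õ]
/i/ before nasal /m/ → [ĩ]

[uvõmĩmido]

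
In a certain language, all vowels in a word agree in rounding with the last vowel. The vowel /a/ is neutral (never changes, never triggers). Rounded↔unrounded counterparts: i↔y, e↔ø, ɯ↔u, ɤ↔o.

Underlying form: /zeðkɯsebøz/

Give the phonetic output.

[zøðkusøbøz]

/e/ harmonizes with /ø/ ([+round]) → [ø]
/ɯ/ harmonizes with /ø/ ([+round]) → [u]
/e/ harmonizes with /ø/ ([+round]) → [ø]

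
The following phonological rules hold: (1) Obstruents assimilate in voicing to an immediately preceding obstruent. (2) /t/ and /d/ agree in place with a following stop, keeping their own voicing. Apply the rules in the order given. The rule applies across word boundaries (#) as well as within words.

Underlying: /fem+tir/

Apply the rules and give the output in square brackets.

Rule 1: no segment meets the rule's conditions; no change.
After rule 1: fem+tir
Rule 2: no segment meets the rule's conditions; no change.

[fem+tir]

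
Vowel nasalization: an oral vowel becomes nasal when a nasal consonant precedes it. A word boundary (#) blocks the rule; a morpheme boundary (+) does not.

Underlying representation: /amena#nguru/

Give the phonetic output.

[amẽnã#nguru]

/e/ after nasal /m/ → [ẽ]
/a/ after nasal /n/ → [ã]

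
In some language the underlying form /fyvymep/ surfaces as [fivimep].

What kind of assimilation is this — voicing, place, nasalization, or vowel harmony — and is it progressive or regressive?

/y/→[i] /y/→[i].
Vowels agree with the last vowel, so the harmony is regressive.

vowel harmony, regressive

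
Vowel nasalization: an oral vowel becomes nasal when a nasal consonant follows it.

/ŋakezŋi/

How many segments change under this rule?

No segment meets the rule's conditions.

0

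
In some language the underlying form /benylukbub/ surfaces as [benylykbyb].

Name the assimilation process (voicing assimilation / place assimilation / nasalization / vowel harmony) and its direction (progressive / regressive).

vowel harmony, progressive

/u/→[y] /u/→[y].
Vowels agree with the first vowel, so the harmony is progressive.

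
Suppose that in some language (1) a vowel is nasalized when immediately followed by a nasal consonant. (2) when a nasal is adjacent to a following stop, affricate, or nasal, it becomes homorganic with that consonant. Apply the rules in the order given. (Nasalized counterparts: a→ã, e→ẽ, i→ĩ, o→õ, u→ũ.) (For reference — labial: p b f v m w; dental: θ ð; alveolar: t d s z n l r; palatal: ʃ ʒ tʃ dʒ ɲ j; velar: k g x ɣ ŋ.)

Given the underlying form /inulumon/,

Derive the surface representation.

[ĩnulũmõn]

Rule 1: /i/ before nasal /n/ → [ĩ]
Rule 1: /u/ before nasal /m/ → [ũ]
Rule 1: /o/ before nasal /n/ → [õ]
After rule 1: ĩnulũmõn
Rule 2: no segment meets the rule's conditions; no change.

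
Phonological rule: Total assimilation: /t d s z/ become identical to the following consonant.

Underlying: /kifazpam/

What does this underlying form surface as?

[kifappam]

/z/ before /p/ → [p] (total assimilation)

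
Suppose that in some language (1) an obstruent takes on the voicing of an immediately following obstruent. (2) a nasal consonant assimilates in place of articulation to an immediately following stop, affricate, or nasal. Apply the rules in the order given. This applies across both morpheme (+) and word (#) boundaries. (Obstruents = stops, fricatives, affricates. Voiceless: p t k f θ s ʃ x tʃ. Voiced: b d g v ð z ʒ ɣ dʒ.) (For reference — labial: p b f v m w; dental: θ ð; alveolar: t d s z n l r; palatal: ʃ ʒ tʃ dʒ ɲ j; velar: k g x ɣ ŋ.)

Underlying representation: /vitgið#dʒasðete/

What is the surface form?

Rule 1: /t/ before /g/ (voiced) → [d]
Rule 1: /s/ before /ð/ (voiced) → [z]
After rule 1: vidgið#dʒazðete
Rule 2: no segment meets the rule's conditions; no change.

[vidgið#dʒazðete]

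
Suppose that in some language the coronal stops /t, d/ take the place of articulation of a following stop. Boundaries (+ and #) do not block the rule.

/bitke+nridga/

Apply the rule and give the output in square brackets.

/t/ before /k/ (velar) → [k]
/d/ before /g/ (velar) → [g]

[bikke+nrigga]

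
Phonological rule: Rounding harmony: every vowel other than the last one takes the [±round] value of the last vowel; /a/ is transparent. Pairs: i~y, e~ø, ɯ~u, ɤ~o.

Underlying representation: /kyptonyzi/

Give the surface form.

[kiptɤnizi]

/y/ harmonizes with /i/ ([-round]) → [i]
/o/ harmonizes with /i/ ([-round]) → [ɤ]
/y/ harmonizes with /i/ ([-round]) → [i]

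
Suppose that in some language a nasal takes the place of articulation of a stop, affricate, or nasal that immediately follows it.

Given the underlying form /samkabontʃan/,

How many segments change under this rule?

2

/m/ before /k/ (velar) → [ŋ]
/n/ before /tʃ/ (palatal) → [ɲ]
2 segments change.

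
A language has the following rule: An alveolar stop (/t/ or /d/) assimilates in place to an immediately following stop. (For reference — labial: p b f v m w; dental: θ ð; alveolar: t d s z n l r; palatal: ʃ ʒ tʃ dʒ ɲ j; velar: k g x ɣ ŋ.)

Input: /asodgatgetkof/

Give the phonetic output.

[asoggakgekkof]

/d/ before /g/ (velar) → [g]
/t/ before /g/ (velar) → [k]
/t/ before /k/ (velar) → [k]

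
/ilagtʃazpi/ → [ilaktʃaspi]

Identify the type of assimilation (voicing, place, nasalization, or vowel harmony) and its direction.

voicing assimilation, regressive

/g/→[k] /z/→[s].
Each target copies a feature from the following segment, so the direction is regressive.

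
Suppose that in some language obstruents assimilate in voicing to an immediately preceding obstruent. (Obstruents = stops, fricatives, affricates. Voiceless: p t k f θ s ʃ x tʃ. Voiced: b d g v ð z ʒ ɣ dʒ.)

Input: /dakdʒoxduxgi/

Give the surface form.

/dʒ/ after /k/ (voiceless) → [tʃ]
/d/ after /x/ (voiceless) → [t]
/g/ after /x/ (voiceless) → [k]

[daktʃoxtuxki]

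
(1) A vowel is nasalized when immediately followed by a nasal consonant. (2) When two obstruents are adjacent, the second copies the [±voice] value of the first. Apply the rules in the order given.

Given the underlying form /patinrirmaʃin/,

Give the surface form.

Rule 1: /i/ before nasal /n/ → [ĩ]
Rule 1: /i/ before nasal /n/ → [ĩ]
After rule 1: patĩnrirmaʃĩn
Rule 2: no segment meets the rule's conditions; no change.

[patĩnrirmaʃĩn]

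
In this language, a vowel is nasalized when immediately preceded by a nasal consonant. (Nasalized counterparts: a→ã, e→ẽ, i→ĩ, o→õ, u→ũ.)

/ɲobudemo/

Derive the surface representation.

/o/ after nasal /ɲ/ → [õ]
/o/ after nasal /m/ → [õ]

[ɲõbudemõ]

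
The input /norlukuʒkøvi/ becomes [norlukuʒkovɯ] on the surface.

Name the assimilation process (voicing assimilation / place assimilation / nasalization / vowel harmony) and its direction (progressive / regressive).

vowel harmony, progressive

/ø/→[o] /i/→[ɯ].
Vowels agree with the first vowel, so the harmony is progressive.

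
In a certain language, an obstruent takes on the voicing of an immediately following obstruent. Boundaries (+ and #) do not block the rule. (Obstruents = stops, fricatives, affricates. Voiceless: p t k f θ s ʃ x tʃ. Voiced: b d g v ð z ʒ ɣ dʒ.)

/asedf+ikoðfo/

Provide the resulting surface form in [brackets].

[asetf+ikoθfo]

/d/ before /f/ (voiceless) → [t]
/ð/ before /f/ (voiceless) → [θ]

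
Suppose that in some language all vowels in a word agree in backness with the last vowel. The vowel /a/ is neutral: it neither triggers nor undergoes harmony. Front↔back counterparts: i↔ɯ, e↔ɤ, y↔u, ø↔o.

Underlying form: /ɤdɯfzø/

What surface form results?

/ɤ/ harmonizes with /ø/ ([-back]) → [e]
/ɯ/ harmonizes with /ø/ ([-back]) → [i]

[edifzø]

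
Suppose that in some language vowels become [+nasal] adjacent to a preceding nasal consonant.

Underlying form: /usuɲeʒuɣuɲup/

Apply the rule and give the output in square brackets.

/e/ after nasal /ɲ/ → [ẽ]
/u/ after nasal /ɲ/ → [ũ]

[usuɲẽʒuɣuɲũp]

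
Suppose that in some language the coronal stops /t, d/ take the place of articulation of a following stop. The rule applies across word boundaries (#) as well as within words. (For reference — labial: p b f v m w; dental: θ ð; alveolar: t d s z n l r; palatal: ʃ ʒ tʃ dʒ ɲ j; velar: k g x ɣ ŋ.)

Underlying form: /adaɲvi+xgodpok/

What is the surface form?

/d/ before /p/ (labial) → [b]

[adaɲvi+xgobpok]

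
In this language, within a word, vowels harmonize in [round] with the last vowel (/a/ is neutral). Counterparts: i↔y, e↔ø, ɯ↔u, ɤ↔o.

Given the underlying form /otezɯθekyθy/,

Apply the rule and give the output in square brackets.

/e/ harmonizes with /y/ ([+round]) → [ø]
/ɯ/ harmonizes with /y/ ([+round]) → [u]
/e/ harmonizes with /y/ ([+round]) → [ø]

[otøzuθøkyθy]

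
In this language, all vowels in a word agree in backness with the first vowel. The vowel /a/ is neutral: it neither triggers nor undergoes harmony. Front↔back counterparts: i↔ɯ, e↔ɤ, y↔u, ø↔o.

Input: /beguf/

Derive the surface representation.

/u/ harmonizes with /e/ ([-back]) → [y]

[begyf]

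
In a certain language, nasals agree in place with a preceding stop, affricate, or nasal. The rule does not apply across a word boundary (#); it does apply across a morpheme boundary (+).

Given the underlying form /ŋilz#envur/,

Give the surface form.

no segment meets the rule's conditions; no change.

[ŋilz#envur]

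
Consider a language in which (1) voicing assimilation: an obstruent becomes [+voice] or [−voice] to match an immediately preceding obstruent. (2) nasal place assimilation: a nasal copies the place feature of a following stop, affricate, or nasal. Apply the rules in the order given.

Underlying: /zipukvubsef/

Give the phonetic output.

[zipukfubzef]

Rule 1: /v/ after /k/ (voiceless) → [f]
Rule 1: /s/ after /b/ (voiced) → [z]
After rule 1: zipukfubzef
Rule 2: no segment meets the rule's conditions; no change.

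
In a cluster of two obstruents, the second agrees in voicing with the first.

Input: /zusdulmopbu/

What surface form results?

[zustulmoppu]

/d/ after /s/ (voiceless) → [t]
/b/ after /p/ (voiceless) → [p]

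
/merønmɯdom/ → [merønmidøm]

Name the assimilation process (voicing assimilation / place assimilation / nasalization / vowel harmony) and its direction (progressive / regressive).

vowel harmony, progressive

/ɯ/→[i] /o/→[ø].
Vowels agree with the first vowel, so the harmony is progressive.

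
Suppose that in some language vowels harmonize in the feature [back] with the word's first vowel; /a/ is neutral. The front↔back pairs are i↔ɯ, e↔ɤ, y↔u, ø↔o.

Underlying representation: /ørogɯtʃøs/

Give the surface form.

/o/ harmonizes with /ø/ ([-back]) → [ø]
/ɯ/ harmonizes with /ø/ ([-back]) → [i]

[ørøgitʃøs]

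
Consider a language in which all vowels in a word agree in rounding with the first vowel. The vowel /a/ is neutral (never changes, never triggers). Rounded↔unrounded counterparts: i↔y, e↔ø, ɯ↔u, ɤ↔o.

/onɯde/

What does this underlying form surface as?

[onudø]

/ɯ/ harmonizes with /o/ ([+round]) → [u]
/e/ harmonizes with /o/ ([+round]) → [ø]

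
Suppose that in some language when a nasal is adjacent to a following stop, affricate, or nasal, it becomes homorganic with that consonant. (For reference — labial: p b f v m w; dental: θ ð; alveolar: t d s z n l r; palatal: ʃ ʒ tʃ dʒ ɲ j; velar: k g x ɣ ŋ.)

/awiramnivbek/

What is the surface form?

[awirannivbek]

/m/ before /n/ (alveolar) → [n]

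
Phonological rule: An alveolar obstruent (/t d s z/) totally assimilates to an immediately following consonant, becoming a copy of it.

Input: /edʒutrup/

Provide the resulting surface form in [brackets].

/t/ before /r/ → [r] (total assimilation)

[edʒurrup]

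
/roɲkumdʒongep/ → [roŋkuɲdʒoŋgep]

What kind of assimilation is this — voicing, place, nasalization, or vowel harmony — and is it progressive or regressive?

place assimilation, regressive

/ɲ/→[ŋ] /m/→[ɲ] /n/→[ŋ].
Each target copies a feature from the following segment, so the direction is regressive.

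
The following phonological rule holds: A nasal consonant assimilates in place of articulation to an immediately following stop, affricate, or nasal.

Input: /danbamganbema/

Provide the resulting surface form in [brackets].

[dambaŋgambema]

/n/ before /b/ (labial) → [m]
/m/ before /g/ (velar) → [ŋ]
/n/ before /b/ (labial) → [m]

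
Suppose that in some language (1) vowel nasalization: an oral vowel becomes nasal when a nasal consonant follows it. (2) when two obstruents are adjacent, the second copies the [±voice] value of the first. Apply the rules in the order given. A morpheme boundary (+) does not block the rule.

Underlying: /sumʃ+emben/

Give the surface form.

Rule 1: /u/ before nasal /m/ → [ũ]
Rule 1: /e/ before nasal /m/ → [ẽ]
Rule 1: /e/ before nasal /n/ → [ẽ]
After rule 1: sũmʃ+ẽmbẽn
Rule 2: no segment meets the rule's conditions; no change.

[sũmʃ+ẽmbẽn]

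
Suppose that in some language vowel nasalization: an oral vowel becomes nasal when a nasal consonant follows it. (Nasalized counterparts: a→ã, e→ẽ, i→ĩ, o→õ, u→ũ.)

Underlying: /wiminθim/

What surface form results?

/i/ before nasal /m/ → [ĩ]
/i/ before nasal /n/ → [ĩ]
/i/ before nasal /m/ → [ĩ]

[wĩmĩnθĩm]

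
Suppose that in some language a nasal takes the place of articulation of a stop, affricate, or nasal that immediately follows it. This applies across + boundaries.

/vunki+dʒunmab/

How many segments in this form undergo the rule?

2

/n/ before /k/ (velar) → [ŋ]
/n/ before /m/ (labial) → [m]
2 segments change.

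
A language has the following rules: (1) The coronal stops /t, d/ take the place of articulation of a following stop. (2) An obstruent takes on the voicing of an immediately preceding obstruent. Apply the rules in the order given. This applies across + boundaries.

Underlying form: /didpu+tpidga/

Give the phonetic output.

Rule 1: /d/ before /p/ (labial) → [b]
Rule 1: /t/ before /p/ (labial) → [p]
Rule 1: /d/ before /g/ (velar) → [g]
After rule 1: dibpu+ppigga
Rule 2: /p/ after /b/ (voiced) → [b]

[dibbu+ppigga]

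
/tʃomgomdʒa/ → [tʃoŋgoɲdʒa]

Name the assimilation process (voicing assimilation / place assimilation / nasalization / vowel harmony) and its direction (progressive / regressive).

/m/→[ŋ] /m/→[ɲ].
Each target copies a feature from the following segment, so the direction is regressive.

place assimilation, regressive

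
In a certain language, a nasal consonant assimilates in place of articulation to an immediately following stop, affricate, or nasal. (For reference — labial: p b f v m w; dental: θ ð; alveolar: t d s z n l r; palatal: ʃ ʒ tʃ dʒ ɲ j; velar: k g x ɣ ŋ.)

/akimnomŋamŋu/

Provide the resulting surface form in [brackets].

[akinnoŋŋaŋŋu]

/m/ before /n/ (alveolar) → [n]
/m/ before /ŋ/ (velar) → [ŋ]
/m/ before /ŋ/ (velar) → [ŋ]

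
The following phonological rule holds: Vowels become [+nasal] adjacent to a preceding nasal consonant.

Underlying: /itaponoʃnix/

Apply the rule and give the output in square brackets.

[itaponõʃnĩx]

/o/ after nasal /n/ → [õ]
/i/ after nasal /n/ → [ĩ]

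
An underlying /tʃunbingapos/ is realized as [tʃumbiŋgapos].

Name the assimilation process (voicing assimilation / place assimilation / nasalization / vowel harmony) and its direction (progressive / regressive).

/n/→[m] /n/→[ŋ].
Each target copies a feature from the following segment, so the direction is regressive.

place assimilation, regressive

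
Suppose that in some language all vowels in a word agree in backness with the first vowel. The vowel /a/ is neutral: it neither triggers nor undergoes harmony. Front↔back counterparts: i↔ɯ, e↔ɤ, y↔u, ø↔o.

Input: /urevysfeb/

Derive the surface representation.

/e/ harmonizes with /u/ ([+back]) → [ɤ]
/y/ harmonizes with /u/ ([+back]) → [u]
/e/ harmonizes with /u/ ([+back]) → [ɤ]

[urɤvusfɤb]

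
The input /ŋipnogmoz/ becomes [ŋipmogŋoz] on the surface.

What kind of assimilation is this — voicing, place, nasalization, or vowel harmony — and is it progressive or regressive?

place assimilation, progressive

/n/→[m] /m/→[ŋ].
Each target copies a feature from the preceding segment, so the direction is progressive.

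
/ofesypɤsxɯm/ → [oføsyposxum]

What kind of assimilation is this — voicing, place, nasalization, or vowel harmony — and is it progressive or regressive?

/e/→[ø] /ɤ/→[o] /ɯ/→[u].
Vowels agree with the first vowel, so the harmony is progressive.

vowel harmony, progressive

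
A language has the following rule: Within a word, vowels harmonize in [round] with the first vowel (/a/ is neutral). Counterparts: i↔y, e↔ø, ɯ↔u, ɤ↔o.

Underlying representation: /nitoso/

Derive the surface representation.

/o/ harmonizes with /i/ ([-round]) → [ɤ]
/o/ harmonizes with /i/ ([-round]) → [ɤ]

[nitɤsɤ]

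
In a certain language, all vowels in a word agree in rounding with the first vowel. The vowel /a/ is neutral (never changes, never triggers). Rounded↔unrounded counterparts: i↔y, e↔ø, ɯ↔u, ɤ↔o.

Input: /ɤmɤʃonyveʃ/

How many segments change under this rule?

/o/ harmonizes with /ɤ/ ([-round]) → [ɤ]
/y/ harmonizes with /ɤ/ ([-round]) → [i]
2 segments change.

2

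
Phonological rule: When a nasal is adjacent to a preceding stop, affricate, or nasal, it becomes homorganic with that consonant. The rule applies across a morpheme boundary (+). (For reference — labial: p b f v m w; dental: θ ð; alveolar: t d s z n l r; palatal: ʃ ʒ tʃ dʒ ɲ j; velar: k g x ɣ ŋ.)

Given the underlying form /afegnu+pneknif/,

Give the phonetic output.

/n/ after /g/ (velar) → [ŋ]
/n/ after /p/ (labial) → [m]
/n/ after /k/ (velar) → [ŋ]

[afegŋu+pmekŋif]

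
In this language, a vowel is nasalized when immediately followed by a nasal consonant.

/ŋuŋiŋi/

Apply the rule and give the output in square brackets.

/u/ before nasal /ŋ/ → [ũ]
/i/ before nasal /ŋ/ → [ĩ]

[ŋũŋĩŋi]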